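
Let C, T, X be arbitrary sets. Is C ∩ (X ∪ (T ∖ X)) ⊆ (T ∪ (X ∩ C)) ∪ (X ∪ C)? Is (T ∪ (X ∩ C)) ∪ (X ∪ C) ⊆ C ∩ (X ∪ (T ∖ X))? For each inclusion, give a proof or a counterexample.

(⊆) Let x ∈ C ∩ (X ∪ (T ∖ X)). Then either x ∈ C ∩ T and x ∉ X; or x ∈ C ∩ X and x ∉ T; or x ∈ C ∩ T ∩ X. In each case x ∈ (T ∪ (X ∩ C)) ∪ (X ∪ C), so C ∩ (X ∪ (T ∖ X)) ⊆ (T ∪ (X ∩ C)) ∪ (X ∪ C).

(⊇) This inclusion fails. Take C = {1}, T = ∅, X = ∅; then 1 ∈ (T ∪ (X ∩ C)) ∪ (X ∪ C) but 1 ∉ C ∩ (X ∪ (T ∖ X)).

The sets are not equal: only the forward inclusion holds.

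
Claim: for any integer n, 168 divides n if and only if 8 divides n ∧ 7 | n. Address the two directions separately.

Only the forward implication holds.

[⇒] If 168 ∣ n, write n = 168q. Since 168 = 21·8, n = 8·(21q), so 8 ∣ n; and since 168 = 24·7, n = 7·(24q), so 7 ∣ n.

[⇐] This fails: take n = 56. Both 8 ∣ 56 and 7 ∣ 56, yet 56 is not a multiple of 168 (since 56 = 0·168 + 56), so 168 ∤ 56.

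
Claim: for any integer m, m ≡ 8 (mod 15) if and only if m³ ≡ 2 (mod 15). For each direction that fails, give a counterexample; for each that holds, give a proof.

Both directions hold; the statement is true.

(→) Suppose m ≡ 8 (mod 15). Write m = 15j + 8. Then (15j + 8)³ = 3375j³ + 5400j² + 2880j + 512 = 15(225j³ + 360j² + 192j + 34) + 2, so m³ ≡ 2 (mod 15).

(←) Conversely, suppose m³ ≡ 2 (mod 15). The only residue r in {0, …, 14} with r³ ≡ 2 (mod 15) is r = 8, so m ≡ 8 (mod 15).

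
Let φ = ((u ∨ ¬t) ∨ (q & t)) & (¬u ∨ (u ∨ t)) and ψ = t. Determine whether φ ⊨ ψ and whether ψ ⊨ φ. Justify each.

Neither implication holds.

Forward direction. This fails. Under u = F, t = F, q = F, the left side is true but the right side is false.

Converse. This fails. Under u = F, t = T, q = F, the left side is false but the right side is true.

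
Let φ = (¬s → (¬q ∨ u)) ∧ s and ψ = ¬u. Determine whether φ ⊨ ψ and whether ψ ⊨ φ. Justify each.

(⇒) fails and (⇐) fails.

(⇒) This fails. Under s = T, u = T, q = F, the left side is true but the right side is false.

(⇐) This fails. Under s = F, u = F, q = F, the left side is false but the right side is true.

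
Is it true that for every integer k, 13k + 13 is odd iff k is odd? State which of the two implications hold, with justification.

Both directions fail.

(→) This fails: k = 4 gives 13k + 13 = 65, which is odd, but 4 is even, not odd.

(←) This also fails: k = 1 is odd, but 13k + 13 = 26 is even, not odd.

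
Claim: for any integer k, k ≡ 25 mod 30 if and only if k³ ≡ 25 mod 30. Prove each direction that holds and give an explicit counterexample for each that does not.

(⇒) Suppose k ≡ 25 mod 30. Write k = 30j + 25. Then (30j + 25)³ = 27000j³ + 67500j² + 56250j + 15625 = 30(900j³ + 2250j² + 1875j + 520) + 25, so k³ ≡ 25 (mod 30).

(⇐) Conversely, suppose k³ ≡ 25 (mod 30). The only residue r in {0, …, 29} with r³ ≡ 25 (mod 30) is r = 25, so k ≡ 25 (mod 30).

The biconditional holds.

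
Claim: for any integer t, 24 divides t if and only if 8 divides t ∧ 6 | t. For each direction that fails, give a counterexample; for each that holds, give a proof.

Equivalent; both directions hold.

[⇒] If 24 ∣ t, write t = 24q. Since 24 = 3·8, t = 8·(3q), so 8 ∣ t; and since 24 = 4·6, t = 6·(4q), so 6 ∣ t.

[⇐] Suppose 8 ∣ t and 6 ∣ t. Any common multiple of 8 and 6 is a multiple of their lcm; here lcm(8, 6) = 8·6/gcd(8, 6) = 48/2 = 24, so 24 ∣ t.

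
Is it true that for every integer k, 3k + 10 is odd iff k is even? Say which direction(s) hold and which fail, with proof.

Both directions fail.

(⇒) This fails: k = 7 gives 3k + 10 = 31, which is odd, but 7 is odd, not even.

(⇐) This also fails: k = 0 is even, but 3k + 10 = 10 is even, not odd.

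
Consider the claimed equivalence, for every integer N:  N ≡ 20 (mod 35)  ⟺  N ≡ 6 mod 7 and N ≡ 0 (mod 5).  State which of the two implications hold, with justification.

Both directions hold.

(⇒) Suppose N ≡ 20 (mod 35); write N = 35j + 20. Since 7 ∣ 35, reducing mod 7 gives N ≡ 20 ≡ 6 (mod 7); since 5 ∣ 35, reducing mod 5 gives N ≡ 20 ≡ 0 (mod 5).

(⇐) Conversely, if N ≡ 6 (mod 7) and N ≡ 0 (mod 5), then by the Chinese remainder theorem N ≡ 20 (mod 35). This is exactly N ≡ 20 (mod 35).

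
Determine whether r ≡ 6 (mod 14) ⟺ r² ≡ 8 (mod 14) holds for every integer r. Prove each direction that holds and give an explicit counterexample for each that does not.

[⇒] Suppose r ≡ 6 (mod 14). Write r = 14j + 6. Then (14j + 6)² = 196j² + 168j + 36 = 14(14j² + 12j + 2) + 8, so r² ≡ 8 (mod 14).

[⇐] This fails: take r = 8. Then 8² = 64 ≡ 8 (mod 14), yet 8 ≡ 8 (mod 14), not 6.

Not equivalent: only (⇒) holds.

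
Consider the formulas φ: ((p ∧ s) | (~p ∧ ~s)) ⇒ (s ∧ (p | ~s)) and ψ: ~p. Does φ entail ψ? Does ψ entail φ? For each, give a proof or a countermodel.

Neither implication holds.

Forward direction. This fails. Under s = F, p = T, the left side is true but the right side is false.

Converse. This fails. Under s = F, p = F, the left side is false but the right side is true.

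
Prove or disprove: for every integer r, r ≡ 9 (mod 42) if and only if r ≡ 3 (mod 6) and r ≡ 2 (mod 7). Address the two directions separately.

The biconditional holds.

(→) Suppose r ≡ 9 (mod 42); write r = 42j + 9. Since 6 ∣ 42, reducing mod 6 gives r ≡ 9 ≡ 3 (mod 6); since 7 ∣ 42, reducing mod 7 gives r ≡ 9 ≡ 2 (mod 7).

(←) Conversely, if r ≡ 3 (mod 6) and r ≡ 2 (mod 7), then by the Chinese remainder theorem r ≡ 9 (mod 42). This is exactly r ≡ 9 (mod 42).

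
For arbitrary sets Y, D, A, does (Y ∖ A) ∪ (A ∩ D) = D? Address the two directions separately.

(⊆) This inclusion fails. Take Y = {1}, D = ∅, A = ∅; then 1 ∈ (Y ∖ A) ∪ (A ∩ D) but 1 ∉ D.

(⊇) This inclusion fails. Take Y = ∅, D = {1}, A = ∅; then 1 ∈ D but 1 ∉ (Y ∖ A) ∪ (A ∩ D).

(⊆) fails and (⊇) fails.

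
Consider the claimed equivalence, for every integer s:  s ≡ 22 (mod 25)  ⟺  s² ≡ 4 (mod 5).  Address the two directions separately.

The forward direction holds; the converse fails.

(→) Suppose s ≡ 22 (mod 25). Then s² ≡ 22² = 484 (mod 25), and since 5 ∣ 25, also s² ≡ 4 (mod 5).

(←) This fails: take s = 2. Then 2² = 4 ≡ 4 (mod 5), yet 2 ≡ 2 (mod 25), not 22.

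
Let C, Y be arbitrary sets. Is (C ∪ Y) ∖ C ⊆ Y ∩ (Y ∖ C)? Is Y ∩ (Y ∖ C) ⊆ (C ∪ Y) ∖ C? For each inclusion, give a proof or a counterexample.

The two sets are equal.

Forward inclusion. Let x ∈ (C ∪ Y) ∖ C. Then x ∈ Y and x ∉ C, from which x ∈ Y ∩ (Y ∖ C).

Reverse inclusion. Let x ∈ Y ∩ (Y ∖ C). Then x ∈ Y and x ∉ C, from which x ∈ (C ∪ Y) ∖ C.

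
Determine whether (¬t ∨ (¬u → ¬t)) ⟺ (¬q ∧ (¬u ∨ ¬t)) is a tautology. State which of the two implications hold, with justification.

Both directions fail.

(⇒) This fails. Under q = T, u = F, t = F, the left side is true but the right side is false.

(⇐) This fails. Under q = F, u = F, t = T, the left side is false but the right side is true.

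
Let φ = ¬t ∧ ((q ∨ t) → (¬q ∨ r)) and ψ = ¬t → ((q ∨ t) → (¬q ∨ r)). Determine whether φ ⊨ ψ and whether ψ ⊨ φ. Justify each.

(⇒) holds; (⇐) fails.

(→) Assume the antecedent. If q is true, the antecedent forces (q = T, r = T, t = F), and ¬t → ((q ∨ t) → (¬q ∨ r)) holds there. If q is false, ¬t → ((q ∨ t) → (¬q ∨ r)) reduces to true regardless of the other variables. Either way ¬t → ((q ∨ t) → (¬q ∨ r)) holds.

(←) This fails. Under q = F, r = F, t = T, the left side is false but the right side is true.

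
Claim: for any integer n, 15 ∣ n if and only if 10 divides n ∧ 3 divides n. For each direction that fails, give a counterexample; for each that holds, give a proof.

Forward direction. This fails: take n = 15. Certainly 15 ∣ 15, but 10 ∤ 15.

Converse. Suppose 10 ∣ n and 3 ∣ n. Any common multiple of 10 and 3 is a multiple of their lcm; here gcd(10, 3) = 1, so lcm(10, 3) = 10·3 = 30, so 30 ∣ n. Since 15 ∣ 30, it follows that 15 ∣ n.

The forward direction fails; the converse holds.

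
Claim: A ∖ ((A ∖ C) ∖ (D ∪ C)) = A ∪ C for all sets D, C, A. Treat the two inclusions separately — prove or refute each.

Reverse inclusion. This inclusion fails. Take D = ∅, C = {1}, A = ∅; then 1 ∈ A ∪ C but 1 ∉ A ∖ ((A ∖ C) ∖ (D ∪ C)).

Forward inclusion. Let x ∈ A ∖ ((A ∖ C) ∖ (D ∪ C)). Then either x ∈ D ∩ A and x ∉ C; or x ∈ C ∩ A and x ∉ D; or x ∈ D ∩ C ∩ A. In each case x ∈ A ∪ C, so A ∖ ((A ∖ C) ∖ (D ∪ C)) ⊆ A ∪ C.

(⊆) holds; (⊇) fails.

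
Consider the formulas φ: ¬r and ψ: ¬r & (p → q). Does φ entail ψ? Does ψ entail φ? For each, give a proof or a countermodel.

(⇒) fails; (⇐) holds.

(←) Assume the antecedent. If q is true, the antecedent forces (q = T, r = F, p = F) or (q = T, r = F, p = T), and ¬r holds there. If q is false, the antecedent forces (q = F, r = F, p = F), and ¬r holds there. Either way ¬r holds.

(→) This fails. Under q = F, r = F, p = T, the left side is true but the right side is false.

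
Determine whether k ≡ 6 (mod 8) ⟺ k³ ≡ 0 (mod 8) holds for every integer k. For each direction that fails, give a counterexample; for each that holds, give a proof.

Only the forward implication holds.

(⟹) Suppose k ≡ 6 (mod 8). Write k = 8j + 6. Then (8j + 6)³ = 512j³ + 1152j² + 864j + 216 = 8(64j³ + 144j² + 108j + 27) + 0, so k³ ≡ 0 (mod 8).

(⟸) This fails: take k = 0. Then 0³ = 0 ≡ 0 (mod 8), yet 0 ≡ 0 (mod 8), not 6.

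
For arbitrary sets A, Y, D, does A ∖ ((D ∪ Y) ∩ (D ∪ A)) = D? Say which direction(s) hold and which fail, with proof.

(⟹) This inclusion fails. Take A = {1}, Y = ∅, D = ∅; then 1 ∈ A ∖ ((D ∪ Y) ∩ (D ∪ A)) but 1 ∉ D.

(⟸) This inclusion fails. Take A = ∅, Y = ∅, D = {1}; then 1 ∈ D but 1 ∉ A ∖ ((D ∪ Y) ∩ (D ∪ A)).

Both inclusions fail.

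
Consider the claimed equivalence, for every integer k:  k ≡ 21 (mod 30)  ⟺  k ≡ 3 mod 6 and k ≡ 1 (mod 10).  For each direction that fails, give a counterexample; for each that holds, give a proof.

Both directions hold; the statement is true.

[⇒] Suppose k ≡ 21 (mod 30); write k = 30j + 21. Since 6 ∣ 30, reducing mod 6 gives k ≡ 21 ≡ 3 (mod 6); since 10 ∣ 30, reducing mod 10 gives k ≡ 21 ≡ 1 (mod 10).

[⇐] Conversely, if k ≡ 3 (mod 6) and k ≡ 1 (mod 10), then by the Chinese remainder theorem k ≡ 21 (mod 30). This is exactly k ≡ 21 (mod 30).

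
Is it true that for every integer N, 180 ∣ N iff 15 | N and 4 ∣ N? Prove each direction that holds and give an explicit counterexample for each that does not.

[⇒] If 180 ∣ N, write N = 180q. Since 180 = 12·15, N = 15·(12q), so 15 ∣ N; and since 180 = 45·4, N = 4·(45q), so 4 ∣ N.

[⇐] This fails: take N = 60. Both 15 ∣ 60 and 4 ∣ 60, yet 60 is not a multiple of 180 (since 60 = 0·180 + 60), so 180 ∤ 60.

Only the forward implication holds.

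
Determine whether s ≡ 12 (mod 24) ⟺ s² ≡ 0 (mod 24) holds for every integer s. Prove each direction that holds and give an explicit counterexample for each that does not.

Only the forward direction holds.

(→) Suppose s ≡ 12 (mod 24). Write s = 24j + 12. Then (24j + 12)² = 576j² + 576j + 144 = 24(24j² + 24j + 6) + 0, so s² ≡ 0 (mod 24).

(←) This fails: take s = 0. Then 0² = 0 ≡ 0 (mod 24), yet 0 ≡ 0 (mod 24), not 12.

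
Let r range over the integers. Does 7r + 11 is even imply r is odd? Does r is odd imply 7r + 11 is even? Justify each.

(⟸) Suppose r is odd; write r = 2j + 1. Then 7r + 11 = 7·(2j + 1) + 11 = 2·7j + 18, which is even.

(⟹) Suppose 7r + 11 is even. Since 7 is odd, 7r and r have the same parity, so 7r + 11 ≡ r + 11 (mod 2). As 11 is odd, 7r + 11 is even exactly when r is odd. Thus r is odd.

Both directions hold; the statement is true.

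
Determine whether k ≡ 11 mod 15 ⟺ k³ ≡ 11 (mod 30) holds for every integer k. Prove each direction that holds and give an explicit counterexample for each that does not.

The forward direction fails; the converse holds.

(⟹) This fails: take k = 26. Then 26 ≡ 11 (mod 15), but 26³ = 17576 ≡ 26 (mod 30), not 11.

(⟸) Conversely, the residues r modulo 30 with r³ ≡ 11 (mod 30) are exactly {11}, and each is ≡ 11 (mod 15).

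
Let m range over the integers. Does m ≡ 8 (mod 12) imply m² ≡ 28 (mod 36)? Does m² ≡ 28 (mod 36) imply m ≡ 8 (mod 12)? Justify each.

Forward direction. This fails: take m = 20. Then 20 ≡ 8 (mod 12), but 20² = 400 ≡ 4 (mod 36), not 28.

Converse. This fails: take m = 10. Then 10² = 100 ≡ 28 (mod 36), yet 10 ≡ 10 (mod 12), not 8.

Neither direction holds.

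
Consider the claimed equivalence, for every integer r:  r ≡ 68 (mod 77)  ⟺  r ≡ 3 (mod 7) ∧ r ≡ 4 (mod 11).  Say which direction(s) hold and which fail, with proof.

Both directions fail.

Forward direction. This fails: r = 68 gives 68 ≡ 68 (mod 77) but 68 ≡ 5 (mod 7), so the conjunction on the right does not hold.

Converse. This fails: r = 59 satisfies both congruences on the right (59 ≡ 3 mod 7 and 59 ≡ 4 mod 11) yet 59 ≡ 59 (mod 77), not 68.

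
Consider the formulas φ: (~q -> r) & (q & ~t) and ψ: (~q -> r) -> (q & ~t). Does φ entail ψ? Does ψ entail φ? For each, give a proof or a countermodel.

Only the forward implication holds.

[⇒] Assume the antecedent. If r is true, the antecedent forces (r = T, t = F, q = T), and (~q -> r) -> (q & ~t) holds there. If r is false, the antecedent forces (r = F, t = F, q = T), and (~q -> r) -> (q & ~t) holds there. Either way (~q -> r) -> (q & ~t) holds.

[⇐] This fails. Under r = F, t = F, q = F, the left side is false but the right side is true.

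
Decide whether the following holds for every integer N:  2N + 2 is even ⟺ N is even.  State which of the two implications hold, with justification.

(←) Suppose N is even. Since 2 is even, 2N is even for every N, so 2N + 2 has the same parity as 2, which is even. Hence 2N + 2 is even.

(→) This fails: take N = 5. Then 2N + 2 = 12, which is even, yet N = 5 is odd, not even.

The forward direction fails; the converse holds.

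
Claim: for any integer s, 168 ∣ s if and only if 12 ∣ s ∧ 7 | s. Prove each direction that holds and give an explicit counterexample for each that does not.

Only the forward direction holds.

(⇐) This fails: take s = 84. Both 12 ∣ 84 and 7 ∣ 84, yet 84 is not a multiple of 168 (since 84 = 0·168 + 84), so 168 ∤ 84.

(⇒) If 168 ∣ s, write s = 168q. Since 168 = 14·12, s = 12·(14q), so 12 ∣ s; and since 168 = 24·7, s = 7·(24q), so 7 ∣ s.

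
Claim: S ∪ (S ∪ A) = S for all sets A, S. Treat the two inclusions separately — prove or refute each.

(⊆) fails; (⊇) holds.

(⊆) This inclusion fails. Take A = {1}, S = ∅; then 1 ∈ S ∪ (S ∪ A) but 1 ∉ S.

(⊇) Let x ∈ S. Then either x ∈ S and x ∉ A; or x ∈ A ∩ S. In each case x ∈ S ∪ (S ∪ A), so S ⊆ S ∪ (S ∪ A).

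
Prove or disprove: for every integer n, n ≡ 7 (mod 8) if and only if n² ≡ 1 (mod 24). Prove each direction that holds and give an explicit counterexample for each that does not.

(⇒) fails and (⇐) fails.

(⇒) This fails: take n = 15. Then 15 ≡ 7 (mod 8), but 15² = 225 ≡ 9 (mod 24), not 1.

(⇐) This fails: take n = 1. Then 1² = 1 ≡ 1 (mod 24), yet 1 ≡ 1 (mod 8), not 7.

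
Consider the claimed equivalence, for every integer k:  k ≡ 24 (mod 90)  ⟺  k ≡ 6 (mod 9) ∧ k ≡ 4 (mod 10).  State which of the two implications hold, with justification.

(⇐) If k ≡ 6 (mod 9) and k ≡ 4 (mod 10), then by the Chinese remainder theorem k ≡ 24 (mod 90). This is exactly k ≡ 24 (mod 90).

(⇒) Suppose k ≡ 24 (mod 90); write k = 90j + 24. Since 9 ∣ 90, reducing mod 9 gives k ≡ 24 ≡ 6 (mod 9); since 10 ∣ 90, reducing mod 10 gives k ≡ 24 ≡ 4 (mod 10).

Both directions hold.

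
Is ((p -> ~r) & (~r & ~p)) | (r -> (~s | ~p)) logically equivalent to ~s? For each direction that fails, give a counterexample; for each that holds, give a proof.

Only the reverse direction holds.

(⇒) This fails. Under s = T, p = F, r = F, the left side is true but the right side is false.

(⇐) Assume the antecedent. If s is true, the antecedent cannot hold. If s is false, the consequent reduces to true regardless of the other variables. Either way the consequent holds.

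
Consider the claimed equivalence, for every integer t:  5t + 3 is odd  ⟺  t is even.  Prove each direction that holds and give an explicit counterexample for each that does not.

Both directions hold; the statement is true.

[⇒] Suppose 5t + 3 is odd. Since 5 is odd, 5t and t have the same parity, so 5t + 3 ≡ t + 3 (mod 2). As 3 is odd, 5t + 3 is odd exactly when t is even. Thus t is even.

[⇐] Conversely, suppose t is even; write t = 2j. Then 5t + 3 = 5·(2j) + 3 = 2·5j + 3, which is odd.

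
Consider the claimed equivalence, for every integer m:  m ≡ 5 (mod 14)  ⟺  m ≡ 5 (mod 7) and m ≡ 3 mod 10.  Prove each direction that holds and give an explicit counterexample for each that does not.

Only the reverse direction holds.

(←) If m ≡ 5 (mod 7) and m ≡ 3 (mod 10), then by the Chinese remainder theorem m ≡ 33 (mod 70). Since 33 ≡ 5 (mod 14) and 14 ∣ 70, we get m ≡ 5 (mod 14).

(→) This fails: m = 5 gives 5 ≡ 5 (mod 14) but 5 ≡ 5 (mod 10), so the conjunction on the right does not hold.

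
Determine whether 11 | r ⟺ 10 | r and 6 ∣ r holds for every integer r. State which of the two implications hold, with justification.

[⇒] This fails: take r = 11. Certainly 11 ∣ 11, but 10 ∤ 11.

[⇐] This fails: take r = 30. Both 10 ∣ 30 and 6 ∣ 30, yet 30 is not a multiple of 11 (since 30 = 2·11 + 8), so 11 ∤ 30.

(⇒) fails and (⇐) fails.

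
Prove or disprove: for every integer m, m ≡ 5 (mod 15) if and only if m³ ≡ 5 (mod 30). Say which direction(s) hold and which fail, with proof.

Forward direction. This fails: take m = 20. Then 20 ≡ 5 (mod 15), but 20³ = 8000 ≡ 20 (mod 30), not 5.

Converse. The residues r modulo 30 with r³ ≡ 5 (mod 30) are exactly {5}, and each is ≡ 5 (mod 15).

Only the converse holds.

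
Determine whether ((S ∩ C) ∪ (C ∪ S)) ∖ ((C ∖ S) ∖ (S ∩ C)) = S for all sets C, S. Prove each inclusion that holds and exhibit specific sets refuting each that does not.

Forward inclusion. Let x ∈ ((S ∩ C) ∪ (C ∪ S)) ∖ ((C ∖ S) ∖ (S ∩ C)). Then either x ∈ S and x ∉ C; or x ∈ C ∩ S. In each case x ∈ S, so ((S ∩ C) ∪ (C ∪ S)) ∖ ((C ∖ S) ∖ (S ∩ C)) ⊆ S.

Reverse inclusion. Let x ∈ S. Then either x ∈ S and x ∉ C; or x ∈ C ∩ S. In each case x ∈ ((S ∩ C) ∪ (C ∪ S)) ∖ ((C ∖ S) ∖ (S ∩ C)), so S ⊆ ((S ∩ C) ∪ (C ∪ S)) ∖ ((C ∖ S) ∖ (S ∩ C)).

Both inclusions hold.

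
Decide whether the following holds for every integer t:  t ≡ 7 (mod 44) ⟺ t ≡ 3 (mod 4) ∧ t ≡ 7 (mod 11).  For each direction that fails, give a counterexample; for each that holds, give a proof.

(⟹) Suppose t ≡ 7 (mod 44); write t = 44j + 7. Since 4 ∣ 44, reducing mod 4 gives t ≡ 7 ≡ 3 (mod 4); since 11 ∣ 44, reducing mod 11 gives t ≡ 7 (mod 11).

(⟸) Conversely, if t ≡ 3 (mod 4) and t ≡ 7 (mod 11), then by the Chinese remainder theorem t ≡ 7 (mod 44). This is exactly t ≡ 7 (mod 44).

Both directions hold; the statement is true.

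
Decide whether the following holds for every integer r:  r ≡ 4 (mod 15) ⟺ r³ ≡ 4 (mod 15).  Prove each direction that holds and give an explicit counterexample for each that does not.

(→) Suppose r ≡ 4 (mod 15). Write r = 15j + 4. Then (15j + 4)³ = 3375j³ + 2700j² + 720j + 64 = 15(225j³ + 180j² + 48j + 4) + 4, so r³ ≡ 4 (mod 15).

(←) Conversely, suppose r³ ≡ 4 (mod 15). The only residue r in {0, …, 14} with r³ ≡ 4 (mod 15) is r = 4, so r ≡ 4 (mod 15).

Both directions hold; the statement is true.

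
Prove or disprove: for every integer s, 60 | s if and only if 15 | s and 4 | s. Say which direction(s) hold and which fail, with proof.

Equivalent; both directions hold.

(⇒) If 60 ∣ s, write s = 60q. Since 60 = 4·15, s = 15·(4q), so 15 ∣ s; and since 60 = 15·4, s = 4·(15q), so 4 ∣ s.

(⇐) Suppose 15 ∣ s and 4 ∣ s. Any common multiple of 15 and 4 is a multiple of their lcm; here gcd(15, 4) = 1, so lcm(15, 4) = 15·4 = 60, so 60 ∣ s.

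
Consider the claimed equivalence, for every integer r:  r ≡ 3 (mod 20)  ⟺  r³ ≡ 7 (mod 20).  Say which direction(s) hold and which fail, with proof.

Both directions hold; the statement is true.

(⇒) Suppose r ≡ 3 (mod 20). Write r = 20j + 3. Then (20j + 3)³ = 8000j³ + 3600j² + 540j + 27 = 20(400j³ + 180j² + 27j + 1) + 7, so r³ ≡ 7 (mod 20).

(⇐) Conversely, suppose r³ ≡ 7 (mod 20). The only residue r in {0, …, 19} with r³ ≡ 7 (mod 20) is r = 3, so r ≡ 3 (mod 20).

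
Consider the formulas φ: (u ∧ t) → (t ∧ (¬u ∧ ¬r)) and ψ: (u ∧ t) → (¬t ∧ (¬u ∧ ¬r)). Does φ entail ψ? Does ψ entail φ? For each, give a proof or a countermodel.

[⇒] Assume the antecedent. If t is true, the antecedent forces (t = T, u = F, r = F) or (t = T, u = F, r = T), and (u ∧ t) → (¬t ∧ (¬u ∧ ¬r)) holds there. If t is false, (u ∧ t) → (¬t ∧ (¬u ∧ ¬r)) reduces to true regardless of the other variables. Either way (u ∧ t) → (¬t ∧ (¬u ∧ ¬r)) holds.

[⇐] Assume the antecedent. If t is true, the antecedent forces (t = T, u = F, r = F) or (t = T, u = F, r = T), and (u ∧ t) → (t ∧ (¬u ∧ ¬r)) holds there. If t is false, (u ∧ t) → (t ∧ (¬u ∧ ¬r)) reduces to true regardless of the other variables. Either way (u ∧ t) → (t ∧ (¬u ∧ ¬r)) holds.

Both directions hold.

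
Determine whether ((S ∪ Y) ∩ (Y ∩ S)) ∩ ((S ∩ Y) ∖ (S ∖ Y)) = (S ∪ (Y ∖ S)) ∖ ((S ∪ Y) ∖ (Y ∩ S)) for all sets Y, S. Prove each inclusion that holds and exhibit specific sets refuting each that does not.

Both inclusions hold; the sets are equal.

Forward inclusion. Let x ∈ ((S ∪ Y) ∩ (Y ∩ S)) ∩ ((S ∩ Y) ∖ (S ∖ Y)). Then x ∈ Y ∩ S, from which x ∈ (S ∪ (Y ∖ S)) ∖ ((S ∪ Y) ∖ (Y ∩ S)).

Reverse inclusion. Let x ∈ (S ∪ (Y ∖ S)) ∖ ((S ∪ Y) ∖ (Y ∩ S)). Then x ∈ Y ∩ S, from which x ∈ ((S ∪ Y) ∩ (Y ∩ S)) ∩ ((S ∩ Y) ∖ (S ∖ Y)).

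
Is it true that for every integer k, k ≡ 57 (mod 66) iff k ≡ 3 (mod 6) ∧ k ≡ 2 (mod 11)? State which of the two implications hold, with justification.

Forward direction. Suppose k ≡ 57 (mod 66); write k = 66j + 57. Since 6 ∣ 66, reducing mod 6 gives k ≡ 57 ≡ 3 (mod 6); since 11 ∣ 66, reducing mod 11 gives k ≡ 57 ≡ 2 (mod 11).

Converse. If k ≡ 3 (mod 6) and k ≡ 2 (mod 11), then by the Chinese remainder theorem k ≡ 57 (mod 66). This is exactly k ≡ 57 (mod 66).

Both directions hold.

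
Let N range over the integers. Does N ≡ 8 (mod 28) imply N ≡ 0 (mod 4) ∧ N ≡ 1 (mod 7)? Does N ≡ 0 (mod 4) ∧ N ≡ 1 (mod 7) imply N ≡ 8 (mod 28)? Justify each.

Equivalent; both directions hold.

(⟹) Suppose N ≡ 8 (mod 28); write N = 28j + 8. Since 4 ∣ 28, reducing mod 4 gives N ≡ 8 ≡ 0 (mod 4); since 7 ∣ 28, reducing mod 7 gives N ≡ 8 ≡ 1 (mod 7).

(⟸) Conversely, if N ≡ 0 (mod 4) and N ≡ 1 (mod 7), then by the Chinese remainder theorem N ≡ 8 (mod 28). This is exactly N ≡ 8 (mod 28).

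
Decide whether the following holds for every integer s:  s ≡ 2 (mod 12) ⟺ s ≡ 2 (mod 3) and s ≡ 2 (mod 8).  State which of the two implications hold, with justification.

Not equivalent: only (⇐) holds.

(⟸) If s ≡ 2 (mod 3) and s ≡ 2 (mod 8), then by the Chinese remainder theorem s ≡ 2 (mod 24). Since 2 ≡ 2 (mod 12) and 12 ∣ 24, we get s ≡ 2 (mod 12).

(⟹) This fails: s = 14 gives 14 ≡ 2 (mod 12) but 14 ≡ 6 (mod 8), so the conjunction on the right does not hold.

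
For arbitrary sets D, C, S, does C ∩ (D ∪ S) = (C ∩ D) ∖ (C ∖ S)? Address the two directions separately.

(⟹) This inclusion fails. Take D = {1}, C = {1}, S = ∅; then 1 ∈ C ∩ (D ∪ S) but 1 ∉ (C ∩ D) ∖ (C ∖ S).

(⟸) Let x ∈ (C ∩ D) ∖ (C ∖ S). Then x ∈ D ∩ C ∩ S, from which x ∈ C ∩ (D ∪ S).

(⊆) fails; (⊇) holds.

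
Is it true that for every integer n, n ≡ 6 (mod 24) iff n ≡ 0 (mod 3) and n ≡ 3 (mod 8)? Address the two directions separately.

(⇒) fails and (⇐) fails.

Forward direction. This fails: n = 6 gives 6 ≡ 6 (mod 24) but 6 ≡ 6 (mod 8), so the conjunction on the right does not hold.

Converse. This fails: n = 3 satisfies both congruences on the right (3 ≡ 0 mod 3 and 3 ≡ 3 mod 8) yet 3 ≡ 3 (mod 24), not 6.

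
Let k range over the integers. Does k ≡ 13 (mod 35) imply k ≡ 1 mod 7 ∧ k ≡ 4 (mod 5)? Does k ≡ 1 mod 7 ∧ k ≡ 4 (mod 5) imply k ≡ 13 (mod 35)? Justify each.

Both directions fail.

Forward direction. This fails: k = 13 gives 13 ≡ 13 (mod 35) but 13 ≡ 6 (mod 7), so the conjunction on the right does not hold.

Converse. This fails: k = 29 satisfies both congruences on the right (29 ≡ 1 mod 7 and 29 ≡ 4 mod 5) yet 29 ≡ 29 (mod 35), not 13.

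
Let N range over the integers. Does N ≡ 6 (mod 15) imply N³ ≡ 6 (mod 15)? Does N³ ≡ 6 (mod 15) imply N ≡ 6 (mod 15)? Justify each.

(→) Suppose N ≡ 6 (mod 15). Write N = 15j + 6. Then (15j + 6)³ = 3375j³ + 4050j² + 1620j + 216 = 15(225j³ + 270j² + 108j + 14) + 6, so N³ ≡ 6 (mod 15).

(←) Conversely, suppose N³ ≡ 6 (mod 15). The only residue r in {0, …, 14} with r³ ≡ 6 (mod 15) is r = 6, so N ≡ 6 (mod 15).

Both directions hold.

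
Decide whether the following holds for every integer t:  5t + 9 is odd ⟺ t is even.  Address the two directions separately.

(⇒) Suppose 5t + 9 is odd. Since 5 is odd, 5t and t have the same parity, so 5t + 9 ≡ t + 9 (mod 2). As 9 is odd, 5t + 9 is odd exactly when t is even. Thus t is even.

(⇐) Conversely, suppose t is even; write t = 2j. Then 5t + 9 = 5·(2j) + 9 = 2·5j + 9, which is odd.

Both implications hold.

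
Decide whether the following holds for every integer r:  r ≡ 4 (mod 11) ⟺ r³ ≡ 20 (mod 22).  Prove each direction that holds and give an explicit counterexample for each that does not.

(⇐) The residues r modulo 22 with r³ ≡ 20 (mod 22) are exactly {4}, and each is ≡ 4 (mod 11).

(⇒) This fails: take r = 15. Then 15 ≡ 4 (mod 11), but 15³ = 3375 ≡ 9 (mod 22), not 20.

Only the converse holds.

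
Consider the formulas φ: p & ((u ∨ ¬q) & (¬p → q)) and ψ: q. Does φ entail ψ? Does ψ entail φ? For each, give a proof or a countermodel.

Forward direction. This fails. Under q = F, p = T, u = F, the left side is true but the right side is false.

Converse. This fails. Under q = T, p = F, u = F, the left side is false but the right side is true.

Neither implication holds.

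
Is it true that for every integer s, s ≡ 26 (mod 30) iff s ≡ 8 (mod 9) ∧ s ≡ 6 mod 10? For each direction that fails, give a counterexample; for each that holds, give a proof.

(⇒) fails; (⇐) holds.

(⇒) This fails: s = 56 gives 56 ≡ 26 (mod 30) but 56 ≡ 2 (mod 9), so the conjunction on the right does not hold.

(⇐) Conversely, if s ≡ 8 (mod 9) and s ≡ 6 (mod 10), then by the Chinese remainder theorem s ≡ 26 (mod 90). Since 26 ≡ 26 (mod 30) and 30 ∣ 90, we get s ≡ 26 (mod 30).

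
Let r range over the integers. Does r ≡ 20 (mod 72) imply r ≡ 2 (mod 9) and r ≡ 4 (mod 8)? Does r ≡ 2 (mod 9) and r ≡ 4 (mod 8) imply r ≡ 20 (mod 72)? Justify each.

Forward direction. Suppose r ≡ 20 (mod 72); write r = 72j + 20. Since 9 ∣ 72, reducing mod 9 gives r ≡ 20 ≡ 2 (mod 9); since 8 ∣ 72, reducing mod 8 gives r ≡ 20 ≡ 4 (mod 8).

Converse. If r ≡ 2 (mod 9) and r ≡ 4 (mod 8), then by the Chinese remainder theorem r ≡ 20 (mod 72). This is exactly r ≡ 20 (mod 72).

Equivalent; both directions hold.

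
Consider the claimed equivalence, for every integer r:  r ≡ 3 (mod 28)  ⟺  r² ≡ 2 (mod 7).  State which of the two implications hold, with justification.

Converse. This fails: take r = 4. Then 4² = 16 ≡ 2 (mod 7), yet 4 ≡ 4 (mod 28), not 3.

Forward direction. Suppose r ≡ 3 (mod 28). Then r² ≡ 3² = 9 (mod 28), and since 7 ∣ 28, also r² ≡ 2 (mod 7).

Only the forward direction holds.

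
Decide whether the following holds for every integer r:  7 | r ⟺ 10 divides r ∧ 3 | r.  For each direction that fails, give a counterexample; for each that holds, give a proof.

[⇒] This fails: take r = 7. Certainly 7 ∣ 7, but 10 ∤ 7.

[⇐] This fails: take r = 30. Both 10 ∣ 30 and 3 ∣ 30, yet 30 is not a multiple of 7 (since 30 = 4·7 + 2), so 7 ∤ 30.

Both directions fail.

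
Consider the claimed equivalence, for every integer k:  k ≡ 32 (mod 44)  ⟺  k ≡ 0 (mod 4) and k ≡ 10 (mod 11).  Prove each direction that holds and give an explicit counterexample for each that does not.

(⟸) If k ≡ 0 (mod 4) and k ≡ 10 (mod 11), then by the Chinese remainder theorem k ≡ 32 (mod 44). This is exactly k ≡ 32 (mod 44).

(⟹) Suppose k ≡ 32 (mod 44); write k = 44j + 32. Since 4 ∣ 44, reducing mod 4 gives k ≡ 32 ≡ 0 (mod 4); since 11 ∣ 44, reducing mod 11 gives k ≡ 32 ≡ 10 (mod 11).

The biconditional holds.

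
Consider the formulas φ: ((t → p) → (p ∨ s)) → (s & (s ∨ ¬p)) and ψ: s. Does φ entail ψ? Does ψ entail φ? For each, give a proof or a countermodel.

(⟹) This fails. Under t = F, s = F, p = F, the left side is true but the right side is false.

(⟸) Assume the antecedent. If t is true, the antecedent forces (t = T, s = T, p = F) or (t = T, s = T, p = T), and the consequent holds there. If t is false, the antecedent forces (t = F, s = T, p = F) or (t = F, s = T, p = T), and the consequent holds there. Either way the consequent holds.

Only the reverse direction holds.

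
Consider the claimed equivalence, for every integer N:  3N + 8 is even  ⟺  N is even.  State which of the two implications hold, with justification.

[⇐] Suppose N is even; write N = 2j. Then 3N + 8 = 3·(2j) + 8 = 2·3j + 8, which is even.

[⇒] Suppose 3N + 8 is even. Since 3 is odd, 3N and N have the same parity, so 3N + 8 ≡ N + 8 (mod 2). As 8 is even, 3N + 8 is even exactly when N is even. Thus N is even.

Equivalent; both directions hold.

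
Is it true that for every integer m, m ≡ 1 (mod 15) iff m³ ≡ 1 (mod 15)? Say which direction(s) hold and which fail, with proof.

(⇐) Suppose m³ ≡ 1 (mod 15). The only residue r in {0, …, 14} with r³ ≡ 1 (mod 15) is r = 1, so m ≡ 1 (mod 15).

(⇒) Suppose m ≡ 1 (mod 15). Write m = 15j + 1. Then (15j + 1)³ = 3375j³ + 675j² + 45j + 1 = 15(225j³ + 45j² + 3j) + 1, so m³ ≡ 1 (mod 15).

Both directions hold.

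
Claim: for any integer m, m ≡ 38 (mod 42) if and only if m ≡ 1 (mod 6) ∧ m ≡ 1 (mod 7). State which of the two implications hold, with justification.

Neither implication holds.

(→) This fails: m = 38 gives 38 ≡ 38 (mod 42) but 38 ≡ 2 (mod 6), so the conjunction on the right does not hold.

(←) This fails: m = 1 satisfies both congruences on the right (1 ≡ 1 mod 6 and 1 ≡ 1 mod 7) yet 1 ≡ 1 (mod 42), not 38.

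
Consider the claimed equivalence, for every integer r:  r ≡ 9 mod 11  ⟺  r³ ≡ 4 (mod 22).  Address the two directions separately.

[⇒] This fails: take r = 9. Then 9 ≡ 9 (mod 11), but 9³ = 729 ≡ 3 (mod 22), not 4.

[⇐] This fails: take r = 16. Then 16³ = 4096 ≡ 4 (mod 22), yet 16 ≡ 5 (mod 11), not 9.

Neither implication holds.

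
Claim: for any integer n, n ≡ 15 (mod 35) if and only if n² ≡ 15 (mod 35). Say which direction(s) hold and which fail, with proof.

(⇒) holds; (⇐) fails.

(⟹) Suppose n ≡ 15 (mod 35). Write n = 35j + 15. Then (35j + 15)² = 1225j² + 1050j + 225 = 35(35j² + 30j + 6) + 15, so n² ≡ 15 (mod 35).

(⟸) This fails: take n = 20. Then 20² = 400 ≡ 15 (mod 35), yet 20 ≡ 20 (mod 35), not 15.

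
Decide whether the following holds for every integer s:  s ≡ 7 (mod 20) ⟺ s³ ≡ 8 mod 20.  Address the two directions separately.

(⇒) This fails: take s = 7. Then 7 ≡ 7 (mod 20), but 7³ = 343 ≡ 3 (mod 20), not 8.

(⇐) This fails: take s = 2. Then 2³ = 8 ≡ 8 (mod 20), yet 2 ≡ 2 (mod 20), not 7.

Neither direction holds.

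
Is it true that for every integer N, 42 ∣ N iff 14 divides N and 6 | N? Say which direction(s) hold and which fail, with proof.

Both directions hold; the statement is true.

(⟹) If 42 ∣ N, write N = 42q. Since 42 = 3·14, N = 14·(3q), so 14 ∣ N; and since 42 = 7·6, N = 6·(7q), so 6 ∣ N.

(⟸) Suppose 14 ∣ N and 6 ∣ N. Any common multiple of 14 and 6 is a multiple of their lcm; here lcm(14, 6) = 14·6/gcd(14, 6) = 84/2 = 42, so 42 ∣ N.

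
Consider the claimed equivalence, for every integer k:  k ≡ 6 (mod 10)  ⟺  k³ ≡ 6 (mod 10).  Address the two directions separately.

Equivalent; both directions hold.

Forward direction. Suppose k ≡ 6 (mod 10). Write k = 10j + 6. Then (10j + 6)³ = 1000j³ + 1800j² + 1080j + 216 = 10(100j³ + 180j² + 108j + 21) + 6, so k³ ≡ 6 (mod 10).

Converse. Suppose k³ ≡ 6 (mod 10). The only residue r in {0, …, 9} with r³ ≡ 6 (mod 10) is r = 6, so k ≡ 6 (mod 10).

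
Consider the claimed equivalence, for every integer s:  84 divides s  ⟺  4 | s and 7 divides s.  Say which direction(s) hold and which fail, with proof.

The forward direction holds; the converse fails.

(⟹) If 84 ∣ s, write s = 84q. Since 84 = 21·4, s = 4·(21q), so 4 ∣ s; and since 84 = 12·7, s = 7·(12q), so 7 ∣ s.

(⟸) This fails: take s = 28. Both 4 ∣ 28 and 7 ∣ 28, yet 28 is not a multiple of 84 (since 28 = 0·84 + 28), so 84 ∤ 28.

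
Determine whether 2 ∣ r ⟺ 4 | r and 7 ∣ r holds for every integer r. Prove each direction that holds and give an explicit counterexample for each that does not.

(⇒) fails; (⇐) holds.

(⟹) This fails: take r = 2. Certainly 2 ∣ 2, but 4 ∤ 2.

(⟸) Suppose 4 ∣ r and 7 ∣ r. Any common multiple of 4 and 7 is a multiple of their lcm; here gcd(4, 7) = 1, so lcm(4, 7) = 4·7 = 28, so 28 ∣ r. Since 2 ∣ 28, it follows that 2 ∣ r.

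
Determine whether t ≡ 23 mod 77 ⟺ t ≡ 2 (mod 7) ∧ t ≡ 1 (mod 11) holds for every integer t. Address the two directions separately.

The biconditional holds.

(⟹) Suppose t ≡ 23 (mod 77); write t = 77j + 23. Since 7 ∣ 77, reducing mod 7 gives t ≡ 23 ≡ 2 (mod 7); since 11 ∣ 77, reducing mod 11 gives t ≡ 23 ≡ 1 (mod 11).

(⟸) Conversely, if t ≡ 2 (mod 7) and t ≡ 1 (mod 11), then by the Chinese remainder theorem t ≡ 23 (mod 77). This is exactly t ≡ 23 (mod 77).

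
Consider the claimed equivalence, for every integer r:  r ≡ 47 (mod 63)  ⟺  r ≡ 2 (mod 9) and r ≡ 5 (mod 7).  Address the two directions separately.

(⟹) Suppose r ≡ 47 (mod 63); write r = 63j + 47. Since 9 ∣ 63, reducing mod 9 gives r ≡ 47 ≡ 2 (mod 9); since 7 ∣ 63, reducing mod 7 gives r ≡ 47 ≡ 5 (mod 7).

(⟸) Conversely, if r ≡ 2 (mod 9) and r ≡ 5 (mod 7), then by the Chinese remainder theorem r ≡ 47 (mod 63). This is exactly r ≡ 47 (mod 63).

The biconditional holds.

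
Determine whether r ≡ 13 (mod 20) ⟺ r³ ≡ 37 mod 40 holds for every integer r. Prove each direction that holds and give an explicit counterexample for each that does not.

(⇐) The residues r modulo 40 with r³ ≡ 37 (mod 40) are exactly {13}, and each is ≡ 13 (mod 20).

(⇒) This fails: take r = 33. Then 33 ≡ 13 (mod 20), but 33³ = 35937 ≡ 17 (mod 40), not 37.

Not equivalent: only (⇐) holds.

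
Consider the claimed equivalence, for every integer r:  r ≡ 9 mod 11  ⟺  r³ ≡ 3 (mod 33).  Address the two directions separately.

Only the converse holds.

(→) This fails: take r = 20. Then 20 ≡ 9 (mod 11), but 20³ = 8000 ≡ 14 (mod 33), not 3.

(←) Conversely, the residues r modulo 33 with r³ ≡ 3 (mod 33) are exactly {9}, and each is ≡ 9 (mod 11).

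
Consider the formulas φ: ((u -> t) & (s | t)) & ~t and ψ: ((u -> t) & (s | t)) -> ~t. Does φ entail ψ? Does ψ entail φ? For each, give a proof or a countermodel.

(⇒) holds; (⇐) fails.

(⟹) Assume the antecedent. If t is true, the antecedent cannot hold. If t is false, ((u -> t) & (s | t)) -> ~t reduces to true regardless of the other variables. Either way ((u -> t) & (s | t)) -> ~t holds.

(⟸) This fails. Under t = F, s = F, u = F, the left side is false but the right side is true.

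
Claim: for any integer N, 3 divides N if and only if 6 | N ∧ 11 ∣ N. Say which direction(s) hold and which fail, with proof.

(→) This fails: take N = 3. Certainly 3 ∣ 3, but 6 ∤ 3.

(←) Suppose 6 ∣ N and 11 ∣ N. Any common multiple of 6 and 11 is a multiple of their lcm; here gcd(6, 11) = 1, so lcm(6, 11) = 6·11 = 66, so 66 ∣ N. Since 3 ∣ 66, it follows that 3 ∣ N.

Only the converse holds.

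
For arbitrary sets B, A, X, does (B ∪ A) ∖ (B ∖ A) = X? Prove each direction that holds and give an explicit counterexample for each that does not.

(⊆) This inclusion fails. Take B = ∅, A = {1}, X = ∅; then 1 ∈ (B ∪ A) ∖ (B ∖ A) but 1 ∉ X.

(⊇) This inclusion fails. Take B = ∅, A = ∅, X = {1}; then 1 ∈ X but 1 ∉ (B ∪ A) ∖ (B ∖ A).

Both inclusions fail.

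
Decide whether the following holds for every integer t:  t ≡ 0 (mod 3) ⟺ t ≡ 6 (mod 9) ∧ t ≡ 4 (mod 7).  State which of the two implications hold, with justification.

[⇐] If t ≡ 6 (mod 9) and t ≡ 4 (mod 7), then by the Chinese remainder theorem t ≡ 60 (mod 63). Since 60 ≡ 0 (mod 3) and 3 ∣ 63, we get t ≡ 0 (mod 3).

[⇒] This fails: t = 0 gives 0 ≡ 0 (mod 3) but 0 ≡ 0 (mod 9), so the conjunction on the right does not hold.

(⇒) fails; (⇐) holds.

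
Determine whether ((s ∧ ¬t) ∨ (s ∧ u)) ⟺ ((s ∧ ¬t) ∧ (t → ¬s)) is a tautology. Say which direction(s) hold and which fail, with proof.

(⟹) This fails. Under t = T, u = T, s = T, the left side is true but the right side is false.

(⟸) Assume the antecedent. If t is true, the antecedent cannot hold. If t is false, the antecedent forces (t = F, u = F, s = T) or (t = F, u = T, s = T), and (s ∧ ¬t) ∨ (s ∧ u) holds there. Either way (s ∧ ¬t) ∨ (s ∧ u) holds.

Only the converse holds.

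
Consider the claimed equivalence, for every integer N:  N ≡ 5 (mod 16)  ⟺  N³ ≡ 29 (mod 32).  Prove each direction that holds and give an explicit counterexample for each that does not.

[⇒] This fails: take N = 21. Then 21 ≡ 5 (mod 16), but 21³ = 9261 ≡ 13 (mod 32), not 29.

[⇐] Conversely, the residues r modulo 32 with r³ ≡ 29 (mod 32) are exactly {5}, and each is ≡ 5 (mod 16).

Only the converse holds.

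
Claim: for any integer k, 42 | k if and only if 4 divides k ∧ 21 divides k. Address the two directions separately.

(⇒) fails; (⇐) holds.

(←) Suppose 4 ∣ k and 21 ∣ k. Any common multiple of 4 and 21 is a multiple of their lcm; here gcd(4, 21) = 1, so lcm(4, 21) = 4·21 = 84, so 84 ∣ k. Since 42 ∣ 84, it follows that 42 ∣ k.

(→) This fails: take k = 42. Certainly 42 ∣ 42, but 4 ∤ 42.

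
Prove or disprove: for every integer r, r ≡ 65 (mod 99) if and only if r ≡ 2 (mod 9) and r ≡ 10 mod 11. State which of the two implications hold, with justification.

(⇒) Suppose r ≡ 65 (mod 99); write r = 99j + 65. Since 9 ∣ 99, reducing mod 9 gives r ≡ 65 ≡ 2 (mod 9); since 11 ∣ 99, reducing mod 11 gives r ≡ 65 ≡ 10 (mod 11).

(⇐) Conversely, if r ≡ 2 (mod 9) and r ≡ 10 (mod 11), then by the Chinese remainder theorem r ≡ 65 (mod 99). This is exactly r ≡ 65 (mod 99).

Both directions hold; the statement is true.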